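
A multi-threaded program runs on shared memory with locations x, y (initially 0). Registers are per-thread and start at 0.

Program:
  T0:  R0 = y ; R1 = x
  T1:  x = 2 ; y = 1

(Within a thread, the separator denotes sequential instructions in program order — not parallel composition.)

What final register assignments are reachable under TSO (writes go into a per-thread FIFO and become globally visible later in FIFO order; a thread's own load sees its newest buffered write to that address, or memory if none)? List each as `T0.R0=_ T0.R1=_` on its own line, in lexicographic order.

outcome vector order: (T0.R0,T0.R1)
|TSO outcomes| = 3

T0.R0=0 T0.R1=0
T0.R0=0 T0.R1=2
T0.R0=1 T0.R1=2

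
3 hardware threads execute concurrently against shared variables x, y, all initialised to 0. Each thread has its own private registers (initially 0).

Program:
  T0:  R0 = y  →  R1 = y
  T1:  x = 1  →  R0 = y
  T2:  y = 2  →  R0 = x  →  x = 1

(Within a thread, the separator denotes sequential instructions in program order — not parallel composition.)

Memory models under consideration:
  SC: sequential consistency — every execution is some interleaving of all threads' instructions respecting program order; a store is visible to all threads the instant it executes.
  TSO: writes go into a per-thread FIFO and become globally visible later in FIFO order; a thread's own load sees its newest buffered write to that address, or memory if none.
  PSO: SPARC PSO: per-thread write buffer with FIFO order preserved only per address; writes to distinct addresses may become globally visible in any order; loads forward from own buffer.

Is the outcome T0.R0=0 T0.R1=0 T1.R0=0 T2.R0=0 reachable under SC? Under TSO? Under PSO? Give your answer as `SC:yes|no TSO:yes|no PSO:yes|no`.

outcome vector order: (T0.R0,T0.R1,T1.R0,T2.R0)
SC (9): 0/0/0/1; 0/0/2/0; 0/0/2/1; 0/2/0/1; 0/2/2/0; 0/2/2/1; 2/2/0/1; 2/2/2/0; 2/2/2/1
TSO (12): 0/0/0/0; 0/0/0/1; 0/0/2/0; 0/0/2/1; 0/2/0/0; 0/2/0/1; 0/2/2/0; 0/2/2/1; 2/2/0/0; 2/2/0/1; 2/2/2/0; 2/2/2/1
PSO (12): 0/0/0/0; 0/0/0/1; 0/0/2/0; 0/0/2/1; 0/2/0/0; 0/2/0/1; 0/2/2/0; 0/2/2/1; 2/2/0/0; 2/2/0/1; 2/2/2/0; 2/2/2/1
target 0/0/0/0 ∈ {TSO,PSO}

SC:no TSO:yes PSO:yes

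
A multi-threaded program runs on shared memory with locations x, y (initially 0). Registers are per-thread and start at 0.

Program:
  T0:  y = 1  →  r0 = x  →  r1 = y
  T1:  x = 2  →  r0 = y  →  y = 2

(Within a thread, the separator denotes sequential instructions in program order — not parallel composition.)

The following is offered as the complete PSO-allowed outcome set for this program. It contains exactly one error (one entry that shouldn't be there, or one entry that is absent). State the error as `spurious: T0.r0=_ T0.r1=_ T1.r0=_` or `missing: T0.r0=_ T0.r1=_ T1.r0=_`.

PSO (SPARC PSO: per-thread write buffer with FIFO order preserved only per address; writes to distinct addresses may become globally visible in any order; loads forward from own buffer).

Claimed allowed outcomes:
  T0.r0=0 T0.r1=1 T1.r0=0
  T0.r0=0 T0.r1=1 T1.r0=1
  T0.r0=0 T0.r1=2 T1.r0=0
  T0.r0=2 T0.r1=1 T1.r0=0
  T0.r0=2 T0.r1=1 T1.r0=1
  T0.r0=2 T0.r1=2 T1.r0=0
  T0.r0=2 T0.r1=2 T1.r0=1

outcome vector order: (T0.r0,T0.r1,T1.r0)
PSO: 8 outcomes — {(0,1,0); (0,1,1); (0,2,0); (0,2,1); (2,1,0); (2,1,1); (2,2,0); (2,2,1)}
PSO∖claimed = {(0,2,1)}

missing: T0.r0=0 T0.r1=2 T1.r0=1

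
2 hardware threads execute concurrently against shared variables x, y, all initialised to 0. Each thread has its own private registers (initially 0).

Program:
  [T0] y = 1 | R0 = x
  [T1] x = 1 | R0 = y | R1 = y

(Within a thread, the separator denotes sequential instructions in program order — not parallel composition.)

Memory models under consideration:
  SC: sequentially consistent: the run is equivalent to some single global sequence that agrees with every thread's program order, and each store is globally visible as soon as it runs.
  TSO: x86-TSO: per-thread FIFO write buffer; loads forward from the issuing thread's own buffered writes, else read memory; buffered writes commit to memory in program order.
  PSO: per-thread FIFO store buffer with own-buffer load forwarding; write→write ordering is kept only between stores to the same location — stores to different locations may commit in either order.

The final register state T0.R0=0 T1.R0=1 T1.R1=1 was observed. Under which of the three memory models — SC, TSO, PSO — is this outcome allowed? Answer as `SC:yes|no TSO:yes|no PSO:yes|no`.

SC:yes TSO:yes PSO:yes

outcome vector order: (T0.R0,T1.R0,T1.R1)
[SC] allowed = {(0,1,1); (1,0,0); (1,0,1); (1,1,1)}
[TSO] allowed = {(0,0,0); (0,0,1); (0,1,1); (1,0,0); (1,0,1); (1,1,1)}
[PSO] allowed = {(0,0,0); (0,0,1); (0,1,1); (1,0,0); (1,0,1); (1,1,1)}
target (0,1,1) ∈ {SC,TSO,PSO}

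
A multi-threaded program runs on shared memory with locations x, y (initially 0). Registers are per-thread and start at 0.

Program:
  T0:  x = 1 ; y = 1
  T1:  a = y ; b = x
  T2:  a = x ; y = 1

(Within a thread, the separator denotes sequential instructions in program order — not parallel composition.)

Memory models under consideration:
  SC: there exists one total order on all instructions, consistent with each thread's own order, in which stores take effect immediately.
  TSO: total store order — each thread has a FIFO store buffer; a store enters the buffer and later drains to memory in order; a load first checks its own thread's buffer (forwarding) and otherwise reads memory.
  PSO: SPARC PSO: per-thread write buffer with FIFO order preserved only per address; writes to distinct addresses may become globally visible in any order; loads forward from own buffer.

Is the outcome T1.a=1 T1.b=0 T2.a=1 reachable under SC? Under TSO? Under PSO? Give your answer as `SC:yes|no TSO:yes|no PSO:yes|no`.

outcome vector order: (T1.a,T1.b,T2.a)
SC: 7 outcomes — {000; 001; 010; 011; 100; 110; 111}
TSO: 7 outcomes — {000; 001; 010; 011; 100; 110; 111}
PSO: 8 outcomes — {000; 001; 010; 011; 100; 101; 110; 111}
target 101 ∈ {PSO}

SC:no TSO:no PSO:yes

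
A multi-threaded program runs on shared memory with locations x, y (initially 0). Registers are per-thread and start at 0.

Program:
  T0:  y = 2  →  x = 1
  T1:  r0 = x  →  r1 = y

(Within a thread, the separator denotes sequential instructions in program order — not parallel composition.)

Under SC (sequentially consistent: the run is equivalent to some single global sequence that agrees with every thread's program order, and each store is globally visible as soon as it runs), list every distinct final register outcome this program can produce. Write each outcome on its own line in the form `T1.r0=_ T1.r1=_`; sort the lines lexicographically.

outcome vector order: (T1.r0,T1.r1)
|SC outcomes| = 3

T1.r0=0 T1.r1=0
T1.r0=0 T1.r1=2
T1.r0=1 T1.r1=2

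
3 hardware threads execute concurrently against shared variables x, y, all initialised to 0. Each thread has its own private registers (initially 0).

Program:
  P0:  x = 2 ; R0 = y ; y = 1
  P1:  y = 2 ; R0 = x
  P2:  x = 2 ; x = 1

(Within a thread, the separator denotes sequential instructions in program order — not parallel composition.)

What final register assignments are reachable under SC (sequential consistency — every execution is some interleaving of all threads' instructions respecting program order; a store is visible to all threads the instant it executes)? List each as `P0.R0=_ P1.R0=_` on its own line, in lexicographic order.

outcome vector order: (P0.R0,P1.R0)
|SC outcomes| = 5

P0.R0=0 P1.R0=1
P0.R0=0 P1.R0=2
P0.R0=2 P1.R0=0
P0.R0=2 P1.R0=1
P0.R0=2 P1.R0=2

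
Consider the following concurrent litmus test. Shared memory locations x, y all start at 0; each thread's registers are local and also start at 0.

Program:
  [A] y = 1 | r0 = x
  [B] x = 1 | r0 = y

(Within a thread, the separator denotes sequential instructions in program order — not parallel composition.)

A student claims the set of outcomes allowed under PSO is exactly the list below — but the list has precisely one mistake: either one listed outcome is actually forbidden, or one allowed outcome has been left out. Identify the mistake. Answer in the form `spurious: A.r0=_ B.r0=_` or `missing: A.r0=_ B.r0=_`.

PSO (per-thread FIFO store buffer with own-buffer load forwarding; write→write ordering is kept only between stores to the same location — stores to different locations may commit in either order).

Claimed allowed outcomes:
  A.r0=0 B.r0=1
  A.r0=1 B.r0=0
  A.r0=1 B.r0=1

outcome vector order: (A.r0,B.r0)
PSO (4): (0,0) (0,1) (1,0) (1,1)
PSO∖claimed = {(0,0)}

missing: A.r0=0 B.r0=0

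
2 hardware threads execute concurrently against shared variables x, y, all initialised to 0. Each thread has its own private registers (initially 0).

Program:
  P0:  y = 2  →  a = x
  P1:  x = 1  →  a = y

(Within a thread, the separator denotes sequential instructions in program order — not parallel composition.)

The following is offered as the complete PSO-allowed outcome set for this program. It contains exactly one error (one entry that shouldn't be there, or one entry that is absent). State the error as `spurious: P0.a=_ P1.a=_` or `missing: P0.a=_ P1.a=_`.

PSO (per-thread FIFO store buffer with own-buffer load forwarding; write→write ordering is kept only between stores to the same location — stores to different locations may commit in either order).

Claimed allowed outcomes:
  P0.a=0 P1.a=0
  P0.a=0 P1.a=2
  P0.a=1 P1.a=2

missing: P0.a=1 P1.a=0

outcome vector order: (P0.a,P1.a)
under PSO → 0/0, 0/2, 1/0, 1/2
PSO∖claimed = {1/0}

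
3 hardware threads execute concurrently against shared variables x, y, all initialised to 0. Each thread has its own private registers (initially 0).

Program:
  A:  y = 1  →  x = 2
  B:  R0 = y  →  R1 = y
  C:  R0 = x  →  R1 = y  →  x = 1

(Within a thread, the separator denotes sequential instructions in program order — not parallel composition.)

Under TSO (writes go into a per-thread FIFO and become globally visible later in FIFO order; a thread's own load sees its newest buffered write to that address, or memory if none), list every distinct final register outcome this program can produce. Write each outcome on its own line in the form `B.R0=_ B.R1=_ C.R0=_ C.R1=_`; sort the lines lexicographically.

outcome vector order: (B.R0,B.R1,C.R0,C.R1)
|TSO outcomes| = 9

B.R0=0 B.R1=0 C.R0=0 C.R1=0
B.R0=0 B.R1=0 C.R0=0 C.R1=1
B.R0=0 B.R1=0 C.R0=2 C.R1=1
B.R0=0 B.R1=1 C.R0=0 C.R1=0
B.R0=0 B.R1=1 C.R0=0 C.R1=1
B.R0=0 B.R1=1 C.R0=2 C.R1=1
B.R0=1 B.R1=1 C.R0=0 C.R1=0
B.R0=1 B.R1=1 C.R0=0 C.R1=1
B.R0=1 B.R1=1 C.R0=2 C.R1=1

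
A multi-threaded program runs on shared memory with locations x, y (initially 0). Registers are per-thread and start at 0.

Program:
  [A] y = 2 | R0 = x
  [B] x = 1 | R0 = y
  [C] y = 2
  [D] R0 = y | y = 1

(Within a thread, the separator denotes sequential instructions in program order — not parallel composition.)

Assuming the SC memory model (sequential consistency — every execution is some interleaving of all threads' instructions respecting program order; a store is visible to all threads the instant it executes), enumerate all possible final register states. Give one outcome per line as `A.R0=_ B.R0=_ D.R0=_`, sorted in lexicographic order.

A.R0=0 B.R0=1 D.R0=0
A.R0=0 B.R0=1 D.R0=2
A.R0=0 B.R0=2 D.R0=0
A.R0=0 B.R0=2 D.R0=2
A.R0=1 B.R0=0 D.R0=0
A.R0=1 B.R0=0 D.R0=2
A.R0=1 B.R0=1 D.R0=0
A.R0=1 B.R0=1 D.R0=2
A.R0=1 B.R0=2 D.R0=0
A.R0=1 B.R0=2 D.R0=2

outcome vector order: (A.R0,B.R0,D.R0)
|SC outcomes| = 10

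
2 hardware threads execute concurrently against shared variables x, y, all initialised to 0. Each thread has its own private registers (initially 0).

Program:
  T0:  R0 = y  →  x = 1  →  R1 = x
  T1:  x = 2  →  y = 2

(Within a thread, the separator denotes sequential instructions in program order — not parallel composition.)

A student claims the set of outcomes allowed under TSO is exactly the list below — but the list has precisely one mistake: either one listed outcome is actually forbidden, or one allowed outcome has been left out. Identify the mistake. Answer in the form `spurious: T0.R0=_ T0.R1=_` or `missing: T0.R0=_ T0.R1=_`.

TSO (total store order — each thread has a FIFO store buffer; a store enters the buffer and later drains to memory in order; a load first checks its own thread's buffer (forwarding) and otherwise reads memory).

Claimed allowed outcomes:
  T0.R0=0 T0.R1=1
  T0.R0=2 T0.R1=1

outcome vector order: (T0.R0,T0.R1)
TSO: 3 outcomes — {<0 1> <0 2> <2 1>}
TSO∖claimed = {<0 2>}

missing: T0.R0=0 T0.R1=2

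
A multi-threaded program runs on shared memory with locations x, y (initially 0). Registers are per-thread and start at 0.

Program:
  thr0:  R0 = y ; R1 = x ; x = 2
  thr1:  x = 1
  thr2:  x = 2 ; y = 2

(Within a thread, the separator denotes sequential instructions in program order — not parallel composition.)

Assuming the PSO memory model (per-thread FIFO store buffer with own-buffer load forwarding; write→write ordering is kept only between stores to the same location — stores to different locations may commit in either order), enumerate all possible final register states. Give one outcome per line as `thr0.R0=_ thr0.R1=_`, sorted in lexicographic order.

thr0.R0=0 thr0.R1=0
thr0.R0=0 thr0.R1=1
thr0.R0=0 thr0.R1=2
thr0.R0=2 thr0.R1=0
thr0.R0=2 thr0.R1=1
thr0.R0=2 thr0.R1=2

outcome vector order: (thr0.R0,thr0.R1)
|PSO outcomes| = 6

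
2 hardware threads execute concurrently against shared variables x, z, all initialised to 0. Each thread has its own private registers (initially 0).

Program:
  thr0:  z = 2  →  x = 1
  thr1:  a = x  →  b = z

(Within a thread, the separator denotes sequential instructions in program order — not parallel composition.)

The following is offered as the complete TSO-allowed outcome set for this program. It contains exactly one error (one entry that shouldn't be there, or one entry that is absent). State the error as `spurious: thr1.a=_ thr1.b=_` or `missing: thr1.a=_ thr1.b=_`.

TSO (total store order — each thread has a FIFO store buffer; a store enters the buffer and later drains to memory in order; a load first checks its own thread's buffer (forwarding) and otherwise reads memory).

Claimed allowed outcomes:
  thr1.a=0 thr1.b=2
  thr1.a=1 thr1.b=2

missing: thr1.a=0 thr1.b=0

outcome vector order: (thr1.a,thr1.b)
[TSO] allowed = {(0,0); (0,2); (1,2)}
TSO∖claimed = {(0,0)}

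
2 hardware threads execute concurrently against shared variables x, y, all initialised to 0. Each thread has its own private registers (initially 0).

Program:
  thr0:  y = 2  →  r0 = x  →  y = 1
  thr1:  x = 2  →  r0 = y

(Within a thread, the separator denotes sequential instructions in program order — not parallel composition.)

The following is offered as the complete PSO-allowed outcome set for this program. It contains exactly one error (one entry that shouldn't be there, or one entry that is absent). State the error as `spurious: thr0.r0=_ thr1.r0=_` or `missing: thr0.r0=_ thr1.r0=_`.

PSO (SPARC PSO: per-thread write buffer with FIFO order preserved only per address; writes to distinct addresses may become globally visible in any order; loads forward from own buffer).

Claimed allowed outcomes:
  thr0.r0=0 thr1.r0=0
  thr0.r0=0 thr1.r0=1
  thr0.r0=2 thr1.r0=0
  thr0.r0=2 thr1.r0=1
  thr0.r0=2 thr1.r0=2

missing: thr0.r0=0 thr1.r0=2

outcome vector order: (thr0.r0,thr1.r0)
under PSO → 00, 01, 02, 20, 21, 22
PSO∖claimed = {02}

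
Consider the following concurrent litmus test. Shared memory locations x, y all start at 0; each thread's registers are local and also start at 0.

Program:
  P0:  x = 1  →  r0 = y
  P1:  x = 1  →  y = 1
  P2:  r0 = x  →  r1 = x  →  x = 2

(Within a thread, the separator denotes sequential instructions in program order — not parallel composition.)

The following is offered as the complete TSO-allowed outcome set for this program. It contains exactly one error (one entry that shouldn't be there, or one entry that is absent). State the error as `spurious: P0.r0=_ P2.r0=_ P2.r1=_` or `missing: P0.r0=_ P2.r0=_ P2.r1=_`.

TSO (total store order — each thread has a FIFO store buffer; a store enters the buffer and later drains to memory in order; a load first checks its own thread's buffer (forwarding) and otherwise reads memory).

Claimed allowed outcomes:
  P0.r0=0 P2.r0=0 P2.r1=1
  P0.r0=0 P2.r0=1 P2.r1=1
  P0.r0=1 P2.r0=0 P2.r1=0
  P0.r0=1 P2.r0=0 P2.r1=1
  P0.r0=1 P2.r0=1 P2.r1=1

missing: P0.r0=0 P2.r0=0 P2.r1=0

outcome vector order: (P0.r0,P2.r0,P2.r1)
[TSO] allowed = {<0 0 0>; <0 0 1>; <0 1 1>; <1 0 0>; <1 0 1>; <1 1 1>}
TSO∖claimed = {<0 0 0>}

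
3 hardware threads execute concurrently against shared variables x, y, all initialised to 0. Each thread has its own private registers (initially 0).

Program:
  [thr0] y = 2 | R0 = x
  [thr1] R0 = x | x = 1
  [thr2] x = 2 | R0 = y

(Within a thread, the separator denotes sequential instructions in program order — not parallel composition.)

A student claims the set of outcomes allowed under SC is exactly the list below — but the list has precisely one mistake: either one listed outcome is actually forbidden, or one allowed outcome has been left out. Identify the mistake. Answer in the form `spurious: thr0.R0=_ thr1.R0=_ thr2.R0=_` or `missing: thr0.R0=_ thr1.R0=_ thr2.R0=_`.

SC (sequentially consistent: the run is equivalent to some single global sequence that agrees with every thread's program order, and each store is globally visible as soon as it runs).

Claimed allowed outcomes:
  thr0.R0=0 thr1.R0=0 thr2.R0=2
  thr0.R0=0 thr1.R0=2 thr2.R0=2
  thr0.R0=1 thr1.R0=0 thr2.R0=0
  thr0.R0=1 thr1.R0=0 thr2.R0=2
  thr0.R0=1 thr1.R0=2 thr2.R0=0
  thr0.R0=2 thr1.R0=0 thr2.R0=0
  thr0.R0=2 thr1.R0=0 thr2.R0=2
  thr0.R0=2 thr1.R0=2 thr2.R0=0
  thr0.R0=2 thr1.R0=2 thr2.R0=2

missing: thr0.R0=1 thr1.R0=2 thr2.R0=2

outcome vector order: (thr0.R0,thr1.R0,thr2.R0)
SC: 10 outcomes — {002, 022, 100, 102, 120, 122, 200, 202, 220, 222}
SC∖claimed = {122}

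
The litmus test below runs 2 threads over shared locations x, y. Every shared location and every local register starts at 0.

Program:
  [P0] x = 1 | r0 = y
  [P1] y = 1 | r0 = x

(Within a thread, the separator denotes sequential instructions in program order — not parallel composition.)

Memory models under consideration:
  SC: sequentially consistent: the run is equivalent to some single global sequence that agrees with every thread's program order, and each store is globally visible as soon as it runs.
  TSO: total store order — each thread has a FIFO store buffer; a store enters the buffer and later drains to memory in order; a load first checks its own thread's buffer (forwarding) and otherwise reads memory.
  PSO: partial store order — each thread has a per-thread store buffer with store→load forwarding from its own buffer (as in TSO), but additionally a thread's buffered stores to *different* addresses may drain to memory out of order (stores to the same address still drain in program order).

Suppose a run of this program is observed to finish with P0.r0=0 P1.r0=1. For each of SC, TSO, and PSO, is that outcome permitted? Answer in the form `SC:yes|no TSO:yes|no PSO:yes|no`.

outcome vector order: (P0.r0,P1.r0)
under SC → 0/1; 1/0; 1/1
under TSO → 0/0; 0/1; 1/0; 1/1
under PSO → 0/0; 0/1; 1/0; 1/1
target 0/1 ∈ {SC,TSO,PSO}

SC:yes TSO:yes PSO:yes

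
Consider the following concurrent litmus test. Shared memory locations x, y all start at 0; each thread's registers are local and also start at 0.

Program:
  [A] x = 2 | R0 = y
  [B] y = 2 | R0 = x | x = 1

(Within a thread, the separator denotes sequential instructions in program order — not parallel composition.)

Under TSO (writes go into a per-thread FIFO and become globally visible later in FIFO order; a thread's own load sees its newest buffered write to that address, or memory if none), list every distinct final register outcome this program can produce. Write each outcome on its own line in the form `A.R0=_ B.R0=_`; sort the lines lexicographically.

A.R0=0 B.R0=0
A.R0=0 B.R0=2
A.R0=2 B.R0=0
A.R0=2 B.R0=2

outcome vector order: (A.R0,B.R0)
|TSO outcomes| = 4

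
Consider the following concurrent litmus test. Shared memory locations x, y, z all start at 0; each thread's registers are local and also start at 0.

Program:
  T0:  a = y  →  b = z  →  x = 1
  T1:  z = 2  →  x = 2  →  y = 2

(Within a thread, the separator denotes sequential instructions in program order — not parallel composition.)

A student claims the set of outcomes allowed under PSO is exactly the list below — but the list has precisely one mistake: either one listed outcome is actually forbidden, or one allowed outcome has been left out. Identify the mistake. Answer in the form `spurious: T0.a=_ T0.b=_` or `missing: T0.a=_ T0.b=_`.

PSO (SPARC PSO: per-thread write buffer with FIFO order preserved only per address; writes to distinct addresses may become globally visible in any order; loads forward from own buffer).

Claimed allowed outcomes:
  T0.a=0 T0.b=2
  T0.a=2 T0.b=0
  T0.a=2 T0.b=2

outcome vector order: (T0.a,T0.b)
under PSO → <0 0>; <0 2>; <2 0>; <2 2>
PSO∖claimed = {<0 0>}

missing: T0.a=0 T0.b=0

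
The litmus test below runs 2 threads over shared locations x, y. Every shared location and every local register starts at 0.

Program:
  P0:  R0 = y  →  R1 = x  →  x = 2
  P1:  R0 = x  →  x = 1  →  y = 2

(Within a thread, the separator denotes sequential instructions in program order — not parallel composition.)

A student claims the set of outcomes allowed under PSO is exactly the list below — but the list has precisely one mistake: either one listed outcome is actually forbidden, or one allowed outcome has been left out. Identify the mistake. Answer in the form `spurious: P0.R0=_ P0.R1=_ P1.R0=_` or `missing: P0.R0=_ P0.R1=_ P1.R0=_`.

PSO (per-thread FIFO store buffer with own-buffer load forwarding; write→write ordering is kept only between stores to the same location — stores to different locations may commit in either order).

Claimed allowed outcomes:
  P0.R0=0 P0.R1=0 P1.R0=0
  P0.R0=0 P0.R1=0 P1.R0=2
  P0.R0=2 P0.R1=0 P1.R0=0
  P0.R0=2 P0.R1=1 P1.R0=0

missing: P0.R0=0 P0.R1=1 P1.R0=0

outcome vector order: (P0.R0,P0.R1,P1.R0)
PSO: 5 outcomes — {<0 0 0> <0 0 2> <0 1 0> <2 0 0> <2 1 0>}
PSO∖claimed = {<0 1 0>}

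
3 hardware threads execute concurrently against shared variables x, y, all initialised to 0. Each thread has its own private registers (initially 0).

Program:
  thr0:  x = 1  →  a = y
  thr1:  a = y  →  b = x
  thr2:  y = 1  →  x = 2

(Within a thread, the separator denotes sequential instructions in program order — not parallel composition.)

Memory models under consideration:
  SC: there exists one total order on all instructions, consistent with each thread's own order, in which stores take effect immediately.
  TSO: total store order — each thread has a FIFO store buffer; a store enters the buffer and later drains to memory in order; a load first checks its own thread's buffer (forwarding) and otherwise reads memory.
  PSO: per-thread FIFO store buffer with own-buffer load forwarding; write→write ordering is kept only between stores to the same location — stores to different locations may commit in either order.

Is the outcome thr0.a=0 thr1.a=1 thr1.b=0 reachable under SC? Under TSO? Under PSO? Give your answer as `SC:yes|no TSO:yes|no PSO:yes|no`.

outcome vector order: (thr0.a,thr1.a,thr1.b)
SC (11): 000, 001, 002, 011, 012, 100, 101, 102, 110, 111, 112
TSO (12): 000, 001, 002, 010, 011, 012, 100, 101, 102, 110, 111, 112
PSO (12): 000, 001, 002, 010, 011, 012, 100, 101, 102, 110, 111, 112
target 010 ∈ {TSO,PSO}

SC:no TSO:yes PSO:yes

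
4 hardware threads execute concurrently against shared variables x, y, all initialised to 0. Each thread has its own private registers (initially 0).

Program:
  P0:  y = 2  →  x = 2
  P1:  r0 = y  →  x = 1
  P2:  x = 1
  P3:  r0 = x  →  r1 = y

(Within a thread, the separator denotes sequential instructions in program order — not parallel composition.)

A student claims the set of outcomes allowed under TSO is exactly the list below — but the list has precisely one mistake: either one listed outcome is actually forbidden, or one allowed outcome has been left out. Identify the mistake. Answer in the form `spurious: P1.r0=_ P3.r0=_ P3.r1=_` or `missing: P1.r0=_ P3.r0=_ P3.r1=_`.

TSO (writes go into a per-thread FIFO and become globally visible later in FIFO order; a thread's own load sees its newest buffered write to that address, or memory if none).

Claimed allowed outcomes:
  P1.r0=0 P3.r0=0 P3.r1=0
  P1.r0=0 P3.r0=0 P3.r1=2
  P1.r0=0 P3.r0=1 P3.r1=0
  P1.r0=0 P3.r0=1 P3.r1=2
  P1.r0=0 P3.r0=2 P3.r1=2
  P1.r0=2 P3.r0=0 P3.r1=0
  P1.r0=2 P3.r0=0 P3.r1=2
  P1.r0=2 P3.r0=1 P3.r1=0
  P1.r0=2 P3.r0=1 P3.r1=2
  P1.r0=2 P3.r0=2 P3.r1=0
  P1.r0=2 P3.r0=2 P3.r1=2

spurious: P1.r0=2 P3.r0=2 P3.r1=0

outcome vector order: (P1.r0,P3.r0,P3.r1)
[TSO] allowed = {<0 0 0>; <0 0 2>; <0 1 0>; <0 1 2>; <0 2 2>; <2 0 0>; <2 0 2>; <2 1 0>; <2 1 2>; <2 2 2>}
claimed∖TSO = {<2 2 0>}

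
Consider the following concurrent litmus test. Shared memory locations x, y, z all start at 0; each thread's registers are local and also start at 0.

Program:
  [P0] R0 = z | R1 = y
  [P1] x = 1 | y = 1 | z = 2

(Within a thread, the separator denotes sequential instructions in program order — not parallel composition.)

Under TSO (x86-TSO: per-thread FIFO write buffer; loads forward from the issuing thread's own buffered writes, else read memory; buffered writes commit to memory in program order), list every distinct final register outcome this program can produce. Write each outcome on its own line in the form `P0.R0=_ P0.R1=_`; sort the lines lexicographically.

P0.R0=0 P0.R1=0
P0.R0=0 P0.R1=1
P0.R0=2 P0.R1=1

outcome vector order: (P0.R0,P0.R1)
|TSO outcomes| = 3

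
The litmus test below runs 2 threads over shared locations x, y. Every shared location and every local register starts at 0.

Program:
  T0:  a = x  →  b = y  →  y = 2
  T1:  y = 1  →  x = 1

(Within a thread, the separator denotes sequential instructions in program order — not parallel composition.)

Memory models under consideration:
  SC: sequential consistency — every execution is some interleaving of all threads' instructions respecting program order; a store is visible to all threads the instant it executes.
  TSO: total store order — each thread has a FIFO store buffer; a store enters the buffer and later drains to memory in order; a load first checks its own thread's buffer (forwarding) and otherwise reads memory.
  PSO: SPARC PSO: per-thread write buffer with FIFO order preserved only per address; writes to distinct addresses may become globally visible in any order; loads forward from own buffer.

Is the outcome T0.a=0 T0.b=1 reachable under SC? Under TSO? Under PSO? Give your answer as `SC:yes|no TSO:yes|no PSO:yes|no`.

SC:yes TSO:yes PSO:yes

outcome vector order: (T0.a,T0.b)
[SC] allowed = {00; 01; 11}
[TSO] allowed = {00; 01; 11}
[PSO] allowed = {00; 01; 10; 11}
target 01 ∈ {SC,TSO,PSO}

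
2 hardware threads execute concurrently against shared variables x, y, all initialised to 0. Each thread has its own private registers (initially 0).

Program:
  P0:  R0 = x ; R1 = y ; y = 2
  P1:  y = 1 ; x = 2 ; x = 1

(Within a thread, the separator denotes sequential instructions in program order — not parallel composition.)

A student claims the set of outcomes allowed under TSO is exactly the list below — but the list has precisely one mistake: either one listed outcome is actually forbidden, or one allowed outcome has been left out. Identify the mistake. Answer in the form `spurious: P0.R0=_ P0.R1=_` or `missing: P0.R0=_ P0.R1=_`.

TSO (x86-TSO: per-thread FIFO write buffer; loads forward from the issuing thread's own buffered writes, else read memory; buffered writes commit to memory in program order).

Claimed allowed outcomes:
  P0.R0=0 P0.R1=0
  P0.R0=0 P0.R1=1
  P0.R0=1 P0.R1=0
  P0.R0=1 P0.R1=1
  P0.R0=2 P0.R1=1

spurious: P0.R0=1 P0.R1=0

outcome vector order: (P0.R0,P0.R1)
TSO: 4 outcomes — {(0,0) (0,1) (1,1) (2,1)}
claimed∖TSO = {(1,0)}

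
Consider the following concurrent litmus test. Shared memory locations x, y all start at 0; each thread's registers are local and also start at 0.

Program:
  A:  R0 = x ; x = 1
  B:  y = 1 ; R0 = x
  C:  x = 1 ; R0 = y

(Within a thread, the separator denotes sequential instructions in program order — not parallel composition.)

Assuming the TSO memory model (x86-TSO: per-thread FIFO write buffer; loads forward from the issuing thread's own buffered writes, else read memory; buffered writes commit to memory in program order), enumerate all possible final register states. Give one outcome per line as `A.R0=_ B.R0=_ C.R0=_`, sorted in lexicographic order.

outcome vector order: (A.R0,B.R0,C.R0)
|TSO outcomes| = 8

A.R0=0 B.R0=0 C.R0=0
A.R0=0 B.R0=0 C.R0=1
A.R0=0 B.R0=1 C.R0=0
A.R0=0 B.R0=1 C.R0=1
A.R0=1 B.R0=0 C.R0=0
A.R0=1 B.R0=0 C.R0=1
A.R0=1 B.R0=1 C.R0=0
A.R0=1 B.R0=1 C.R0=1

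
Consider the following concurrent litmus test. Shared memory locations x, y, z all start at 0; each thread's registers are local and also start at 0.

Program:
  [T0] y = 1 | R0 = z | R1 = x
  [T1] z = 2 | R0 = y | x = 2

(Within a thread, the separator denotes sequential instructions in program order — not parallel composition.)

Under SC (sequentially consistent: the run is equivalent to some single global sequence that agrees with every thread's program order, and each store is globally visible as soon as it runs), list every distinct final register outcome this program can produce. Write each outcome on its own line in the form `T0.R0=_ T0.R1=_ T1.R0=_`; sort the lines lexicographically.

T0.R0=0 T0.R1=0 T1.R0=1
T0.R0=0 T0.R1=2 T1.R0=1
T0.R0=2 T0.R1=0 T1.R0=0
T0.R0=2 T0.R1=0 T1.R0=1
T0.R0=2 T0.R1=2 T1.R0=0
T0.R0=2 T0.R1=2 T1.R0=1

outcome vector order: (T0.R0,T0.R1,T1.R0)
|SC outcomes| = 6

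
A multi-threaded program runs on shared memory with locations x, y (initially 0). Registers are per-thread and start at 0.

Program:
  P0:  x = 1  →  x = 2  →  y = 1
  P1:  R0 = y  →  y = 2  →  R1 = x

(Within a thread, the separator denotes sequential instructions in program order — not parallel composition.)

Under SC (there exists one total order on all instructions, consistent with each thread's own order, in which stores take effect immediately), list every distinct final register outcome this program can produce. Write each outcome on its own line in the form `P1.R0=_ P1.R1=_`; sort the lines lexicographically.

P1.R0=0 P1.R1=0
P1.R0=0 P1.R1=1
P1.R0=0 P1.R1=2
P1.R0=1 P1.R1=2

outcome vector order: (P1.R0,P1.R1)
|SC outcomes| = 4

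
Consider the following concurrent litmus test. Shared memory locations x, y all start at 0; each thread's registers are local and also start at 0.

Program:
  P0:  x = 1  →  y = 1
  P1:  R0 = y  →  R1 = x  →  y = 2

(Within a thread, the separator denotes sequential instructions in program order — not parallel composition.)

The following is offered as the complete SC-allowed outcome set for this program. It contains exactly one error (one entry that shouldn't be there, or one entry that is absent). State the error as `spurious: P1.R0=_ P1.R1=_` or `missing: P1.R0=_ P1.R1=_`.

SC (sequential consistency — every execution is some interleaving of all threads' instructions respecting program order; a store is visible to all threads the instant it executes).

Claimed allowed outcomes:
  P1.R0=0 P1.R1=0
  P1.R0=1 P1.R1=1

outcome vector order: (P1.R0,P1.R1)
[SC] allowed = {<0 0> <0 1> <1 1>}
SC∖claimed = {<0 1>}

missing: P1.R0=0 P1.R1=1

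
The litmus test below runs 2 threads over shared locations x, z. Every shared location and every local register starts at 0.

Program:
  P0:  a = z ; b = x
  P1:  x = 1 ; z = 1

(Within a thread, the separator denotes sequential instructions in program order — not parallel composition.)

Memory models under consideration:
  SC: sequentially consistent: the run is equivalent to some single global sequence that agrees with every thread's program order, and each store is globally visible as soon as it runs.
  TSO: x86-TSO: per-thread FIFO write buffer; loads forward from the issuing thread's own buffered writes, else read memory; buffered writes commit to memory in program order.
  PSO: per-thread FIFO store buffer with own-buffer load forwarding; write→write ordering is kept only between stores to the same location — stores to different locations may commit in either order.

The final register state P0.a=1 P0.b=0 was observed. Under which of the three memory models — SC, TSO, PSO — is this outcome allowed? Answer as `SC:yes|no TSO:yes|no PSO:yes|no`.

SC:no TSO:no PSO:yes

outcome vector order: (P0.a,P0.b)
SC (3): 00 01 11
TSO (3): 00 01 11
PSO (4): 00 01 10 11
target 10 ∈ {PSO}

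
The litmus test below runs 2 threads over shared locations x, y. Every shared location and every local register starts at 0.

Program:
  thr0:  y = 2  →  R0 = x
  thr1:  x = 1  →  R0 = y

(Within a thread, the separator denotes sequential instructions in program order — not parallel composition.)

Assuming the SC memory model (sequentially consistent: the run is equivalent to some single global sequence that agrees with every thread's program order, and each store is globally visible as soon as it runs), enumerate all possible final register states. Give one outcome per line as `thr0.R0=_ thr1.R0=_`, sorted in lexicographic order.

thr0.R0=0 thr1.R0=2
thr0.R0=1 thr1.R0=0
thr0.R0=1 thr1.R0=2

outcome vector order: (thr0.R0,thr1.R0)
|SC outcomes| = 3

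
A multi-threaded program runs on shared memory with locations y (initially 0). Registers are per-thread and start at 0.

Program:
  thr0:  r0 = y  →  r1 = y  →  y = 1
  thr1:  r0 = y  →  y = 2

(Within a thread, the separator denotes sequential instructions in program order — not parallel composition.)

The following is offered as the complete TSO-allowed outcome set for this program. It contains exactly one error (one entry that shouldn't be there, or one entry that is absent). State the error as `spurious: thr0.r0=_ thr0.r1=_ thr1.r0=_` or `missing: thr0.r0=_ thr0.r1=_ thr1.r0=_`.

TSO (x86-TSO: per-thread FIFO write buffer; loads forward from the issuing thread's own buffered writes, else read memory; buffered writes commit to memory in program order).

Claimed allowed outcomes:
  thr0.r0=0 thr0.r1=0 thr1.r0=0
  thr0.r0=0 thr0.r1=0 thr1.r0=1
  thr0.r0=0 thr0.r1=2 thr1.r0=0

missing: thr0.r0=2 thr0.r1=2 thr1.r0=0

outcome vector order: (thr0.r0,thr0.r1,thr1.r0)
[TSO] allowed = {<0 0 0>, <0 0 1>, <0 2 0>, <2 2 0>}
TSO∖claimed = {<2 2 0>}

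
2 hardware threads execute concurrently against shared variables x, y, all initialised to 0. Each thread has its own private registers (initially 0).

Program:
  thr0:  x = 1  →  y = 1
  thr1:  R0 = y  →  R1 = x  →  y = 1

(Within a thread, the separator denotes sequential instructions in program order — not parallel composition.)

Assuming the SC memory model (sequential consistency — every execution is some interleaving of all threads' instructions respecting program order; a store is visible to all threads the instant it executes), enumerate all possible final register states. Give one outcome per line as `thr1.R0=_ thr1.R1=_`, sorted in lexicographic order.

thr1.R0=0 thr1.R1=0
thr1.R0=0 thr1.R1=1
thr1.R0=1 thr1.R1=1

outcome vector order: (thr1.R0,thr1.R1)
|SC outcomes| = 3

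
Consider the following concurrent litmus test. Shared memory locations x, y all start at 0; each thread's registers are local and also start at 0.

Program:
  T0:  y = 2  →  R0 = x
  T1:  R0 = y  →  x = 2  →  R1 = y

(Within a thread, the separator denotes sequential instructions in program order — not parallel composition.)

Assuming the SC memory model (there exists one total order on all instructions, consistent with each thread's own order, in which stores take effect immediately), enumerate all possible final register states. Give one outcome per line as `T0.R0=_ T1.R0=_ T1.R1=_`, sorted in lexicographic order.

T0.R0=0 T1.R0=0 T1.R1=2
T0.R0=0 T1.R0=2 T1.R1=2
T0.R0=2 T1.R0=0 T1.R1=0
T0.R0=2 T1.R0=0 T1.R1=2
T0.R0=2 T1.R0=2 T1.R1=2

outcome vector order: (T0.R0,T1.R0,T1.R1)
|SC outcomes| = 5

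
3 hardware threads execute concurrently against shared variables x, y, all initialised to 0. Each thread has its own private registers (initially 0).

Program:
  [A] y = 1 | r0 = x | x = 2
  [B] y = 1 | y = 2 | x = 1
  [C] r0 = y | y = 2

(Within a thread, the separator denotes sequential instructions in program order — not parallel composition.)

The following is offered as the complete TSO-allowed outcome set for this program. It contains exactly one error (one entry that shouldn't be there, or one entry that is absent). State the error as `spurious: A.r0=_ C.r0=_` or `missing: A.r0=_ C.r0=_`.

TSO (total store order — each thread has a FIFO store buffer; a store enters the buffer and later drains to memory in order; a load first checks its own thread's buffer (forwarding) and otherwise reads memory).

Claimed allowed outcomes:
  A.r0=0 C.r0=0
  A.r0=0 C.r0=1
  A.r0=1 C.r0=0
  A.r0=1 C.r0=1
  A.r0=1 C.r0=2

outcome vector order: (A.r0,C.r0)
under TSO → 00 01 02 10 11 12
TSO∖claimed = {02}

missing: A.r0=0 C.r0=2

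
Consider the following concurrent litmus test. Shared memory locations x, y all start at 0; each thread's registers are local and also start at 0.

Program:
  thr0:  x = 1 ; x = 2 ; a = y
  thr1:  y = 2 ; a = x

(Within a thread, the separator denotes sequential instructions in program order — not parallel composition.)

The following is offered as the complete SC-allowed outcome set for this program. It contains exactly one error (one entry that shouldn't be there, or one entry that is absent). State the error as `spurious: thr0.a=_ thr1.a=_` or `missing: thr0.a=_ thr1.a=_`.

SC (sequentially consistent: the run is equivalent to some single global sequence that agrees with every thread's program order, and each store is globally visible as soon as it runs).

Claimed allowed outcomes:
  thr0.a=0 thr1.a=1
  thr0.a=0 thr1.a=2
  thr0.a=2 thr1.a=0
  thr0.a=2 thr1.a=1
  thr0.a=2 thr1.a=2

outcome vector order: (thr0.a,thr1.a)
under SC → (0,2), (2,0), (2,1), (2,2)
claimed∖SC = {(0,1)}

spurious: thr0.a=0 thr1.a=1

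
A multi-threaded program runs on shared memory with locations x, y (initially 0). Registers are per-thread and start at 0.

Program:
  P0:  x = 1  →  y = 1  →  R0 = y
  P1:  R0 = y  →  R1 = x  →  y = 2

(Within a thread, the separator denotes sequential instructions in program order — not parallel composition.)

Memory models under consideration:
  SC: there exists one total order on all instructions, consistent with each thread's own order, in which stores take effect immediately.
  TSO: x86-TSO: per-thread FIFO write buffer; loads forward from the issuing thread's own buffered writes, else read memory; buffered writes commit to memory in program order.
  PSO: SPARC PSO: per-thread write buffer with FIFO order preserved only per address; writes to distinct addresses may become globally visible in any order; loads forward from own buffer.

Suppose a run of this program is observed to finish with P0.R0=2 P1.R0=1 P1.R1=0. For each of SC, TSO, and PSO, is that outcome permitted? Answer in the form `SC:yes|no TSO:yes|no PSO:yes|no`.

outcome vector order: (P0.R0,P1.R0,P1.R1)
[SC] allowed = {(1,0,0), (1,0,1), (1,1,1), (2,0,0), (2,0,1), (2,1,1)}
[TSO] allowed = {(1,0,0), (1,0,1), (1,1,1), (2,0,0), (2,0,1), (2,1,1)}
[PSO] allowed = {(1,0,0), (1,0,1), (1,1,0), (1,1,1), (2,0,0), (2,0,1), (2,1,0), (2,1,1)}
target (2,1,0) ∈ {PSO}

SC:no TSO:no PSO:yes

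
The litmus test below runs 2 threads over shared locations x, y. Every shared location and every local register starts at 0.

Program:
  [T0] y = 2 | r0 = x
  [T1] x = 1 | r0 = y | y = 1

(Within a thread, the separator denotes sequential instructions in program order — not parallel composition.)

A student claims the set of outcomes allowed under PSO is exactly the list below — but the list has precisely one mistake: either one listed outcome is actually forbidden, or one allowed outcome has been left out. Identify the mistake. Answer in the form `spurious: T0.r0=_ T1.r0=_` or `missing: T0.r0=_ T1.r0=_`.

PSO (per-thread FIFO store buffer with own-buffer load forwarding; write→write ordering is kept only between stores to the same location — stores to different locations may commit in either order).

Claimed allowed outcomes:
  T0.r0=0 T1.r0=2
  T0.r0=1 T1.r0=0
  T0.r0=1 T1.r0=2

missing: T0.r0=0 T1.r0=0

outcome vector order: (T0.r0,T1.r0)
[PSO] allowed = {(0,0), (0,2), (1,0), (1,2)}
PSO∖claimed = {(0,0)}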